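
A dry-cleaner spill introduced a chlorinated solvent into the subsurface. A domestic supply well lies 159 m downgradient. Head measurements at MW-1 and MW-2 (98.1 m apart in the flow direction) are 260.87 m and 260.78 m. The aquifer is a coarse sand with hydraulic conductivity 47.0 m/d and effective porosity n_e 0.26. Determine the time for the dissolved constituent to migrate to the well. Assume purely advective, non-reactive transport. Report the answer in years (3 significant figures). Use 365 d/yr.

Hydraulic gradient i = (260.87 − 260.78) / 98.1 = 0.09 / 98.1 = 9.174e-4
Specific discharge q = 47.0 × 9.174e-4 = 0.04312 m/d
v = Ki/n = 47.0·9.174e-4/0.26 = 0.1658 m/d
t = L / v = 159 / 0.1658 = 958.7 d
   = 958.7 / 365 = 2.63 yr

2.63 years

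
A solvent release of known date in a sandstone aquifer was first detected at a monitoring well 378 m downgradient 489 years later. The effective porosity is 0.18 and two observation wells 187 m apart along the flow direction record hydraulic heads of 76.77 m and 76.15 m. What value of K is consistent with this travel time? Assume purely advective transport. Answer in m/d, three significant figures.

0.115 m/d

Hydraulic gradient i = (76.77 − 76.15) / 187 = 0.62 / 187 = 0.003316
t = 489 years = 178500 d
v = L / t = 378 / 178500 = 0.002118 m/d
K = v · n / i = 0.002118 × 0.18 / 0.003316 = 0.115 m/d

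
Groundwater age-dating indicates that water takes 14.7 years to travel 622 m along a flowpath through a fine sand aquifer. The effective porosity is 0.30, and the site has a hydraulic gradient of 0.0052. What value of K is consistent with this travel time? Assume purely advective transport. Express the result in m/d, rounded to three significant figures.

6.69 m/d

t = 14.7 years = 5366 d
v = L / t = 622 / 5366 = 0.1159 m/d
K = v · n / i = 0.1159 × 0.30 / 0.0052 = 6.69 m/d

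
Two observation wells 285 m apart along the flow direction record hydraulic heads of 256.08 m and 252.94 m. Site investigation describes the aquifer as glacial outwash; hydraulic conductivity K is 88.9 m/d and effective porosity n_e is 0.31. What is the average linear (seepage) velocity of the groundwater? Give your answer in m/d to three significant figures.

Hydraulic gradient i = (256.08 − 252.94) / 285 = 3.14 / 285 = 0.01102
q = Ki = 88.9 × 0.01102 = 0.9795 m/d
v_s = q/n_e = 0.9795/0.31 = 3.160 m/d

3.16 m/d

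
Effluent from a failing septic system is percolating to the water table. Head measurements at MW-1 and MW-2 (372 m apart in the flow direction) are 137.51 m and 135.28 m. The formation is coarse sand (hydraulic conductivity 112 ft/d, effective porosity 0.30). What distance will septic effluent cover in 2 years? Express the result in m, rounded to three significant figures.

Hydraulic gradient i = (137.51 − 135.28) / 372 = 2.23 / 372 = 0.005995
K = 112 ft/d × 0.3048 = 34.14 m/d
Specific discharge q = 34.14 × 0.005995 = 0.2046 m/d
v_s = q/n_e = 0.2046/0.30 = 0.6821 m/d
T = 2 yr × 365 = 730 d
L = v × T = 0.6821 × 730 = 498.0 m

498 m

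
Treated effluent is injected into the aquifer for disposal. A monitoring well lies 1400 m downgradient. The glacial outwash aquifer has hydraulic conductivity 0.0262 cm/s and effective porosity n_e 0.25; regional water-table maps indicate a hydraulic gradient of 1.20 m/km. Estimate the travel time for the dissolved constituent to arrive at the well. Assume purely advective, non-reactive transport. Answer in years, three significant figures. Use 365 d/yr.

35.3 years

K = 0.0262 cm/s × 864 = 22.64 m/d
q = Ki = 22.64 × 0.0012 = 0.02716 m/d
v_s = q/n_e = 0.02716/0.25 = 0.1087 m/d
t = L / v = 1400 / 0.1087 = 12880 d
   = 12880 / 365 = 35.3 yr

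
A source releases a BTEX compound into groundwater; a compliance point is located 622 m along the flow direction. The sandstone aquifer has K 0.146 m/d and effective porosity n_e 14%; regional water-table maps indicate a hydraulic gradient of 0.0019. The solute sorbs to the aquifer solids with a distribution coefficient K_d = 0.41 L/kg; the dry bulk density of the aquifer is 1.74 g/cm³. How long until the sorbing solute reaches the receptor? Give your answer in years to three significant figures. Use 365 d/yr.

Specific discharge q = 0.146 × 0.0019 = 2.774e-4 m/d
v = Ki/n = 0.146·0.0019/0.14 = 0.001981 m/d
Retardation R = 1 + ρ_b·K_d/n = 1 + 1.74×0.41/0.14 = 6.096
Contaminant velocity v_c = v/R = 0.001981/6.096 = 3.251e-4 m/d
t = L/v_c = 622/3.251e-4 = 1.914e6 d
   = 1.914e6/365 = 5240 yr

5240 years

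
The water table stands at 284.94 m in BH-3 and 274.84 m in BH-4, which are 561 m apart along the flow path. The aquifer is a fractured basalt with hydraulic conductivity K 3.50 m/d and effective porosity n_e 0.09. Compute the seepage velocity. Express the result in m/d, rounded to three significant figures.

0.700 m/d

Hydraulic gradient i = (284.94 − 274.84) / 561 = 10.10 / 561 = 0.01800
Specific discharge q = 3.50 × 0.01800 = 0.06301 m/d
v_s = q/n_e = 0.06301/0.09 = 0.7001 m/d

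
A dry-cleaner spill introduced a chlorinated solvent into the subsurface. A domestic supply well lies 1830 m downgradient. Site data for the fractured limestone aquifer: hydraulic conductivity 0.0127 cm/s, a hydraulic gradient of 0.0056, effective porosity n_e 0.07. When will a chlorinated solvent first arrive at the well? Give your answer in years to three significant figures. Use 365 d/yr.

5.71 years

K = 0.0127 cm/s × 864 = 10.97 m/d
q = Ki = 10.97 × 0.0056 = 0.06145 m/d
v = Ki/n = 10.97·0.0056/0.07 = 0.8778 m/d
t = L / v = 1830 / 0.8778 = 2085 d
   = 2085 / 365 = 5.71 yr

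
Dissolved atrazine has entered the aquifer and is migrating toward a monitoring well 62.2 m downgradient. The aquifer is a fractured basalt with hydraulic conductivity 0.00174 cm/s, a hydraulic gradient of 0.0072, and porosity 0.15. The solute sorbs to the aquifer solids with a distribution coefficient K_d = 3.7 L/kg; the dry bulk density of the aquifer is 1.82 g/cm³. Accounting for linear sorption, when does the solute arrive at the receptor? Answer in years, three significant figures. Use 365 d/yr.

K = 0.00174 cm/s × 864 = 1.503 m/d
Specific discharge q = 1.503 × 0.0072 = 0.01082 m/d
v = Ki/n = 1.503·0.0072/0.15 = 0.07216 m/d
Retardation R = 1 + ρ_b·K_d/n = 1 + 1.82×3.7/0.15 = 45.89
Contaminant velocity v_c = v/R = 0.07216/45.89 = 0.001572 m/d
t = L/v_c = 62.2/0.001572 = 39560 d
   = 39560/365 = 108 yr

108 years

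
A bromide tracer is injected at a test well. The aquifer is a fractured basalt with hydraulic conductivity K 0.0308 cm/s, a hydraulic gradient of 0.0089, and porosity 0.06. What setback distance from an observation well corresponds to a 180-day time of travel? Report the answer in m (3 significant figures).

K = 0.0308 cm/s × 864 = 26.61 m/d
q = Ki = 26.61 × 0.0089 = 0.2368 m/d
v_s = q/n_e = 0.2368/0.06 = 3.947 m/d
L = v × T = 3.947 × 180 = 710.5 m

711 m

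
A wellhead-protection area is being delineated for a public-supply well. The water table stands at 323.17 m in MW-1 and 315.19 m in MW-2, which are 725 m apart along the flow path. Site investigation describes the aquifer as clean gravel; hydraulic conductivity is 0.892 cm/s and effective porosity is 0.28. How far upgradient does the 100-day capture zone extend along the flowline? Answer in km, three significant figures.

3.03 km

Hydraulic gradient i = (323.17 − 315.19) / 725 = 7.98 / 725 = 0.01101
K = 0.892 cm/s × 864 = 770.7 m/d
Darcy flux q = K·i = 770.7 × 0.01101 = 8.483 m/d
Seepage velocity v = q / n = 8.483 / 0.28 = 30.30 m/d
L = v × T = 30.30 × 100 = 3030 m
   = 3.03 km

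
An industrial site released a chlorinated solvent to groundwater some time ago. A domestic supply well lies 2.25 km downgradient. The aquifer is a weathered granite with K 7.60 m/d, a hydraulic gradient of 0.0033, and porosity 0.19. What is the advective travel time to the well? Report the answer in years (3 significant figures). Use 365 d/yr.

46.7 years

Specific discharge q = 7.60 × 0.0033 = 0.02508 m/d
v = Ki/n = 7.60·0.0033/0.19 = 0.1320 m/d
L = 2.25 km = 2250 m
t = L / v = 2250 / 0.1320 = 17050 d
   = 17050 / 365 = 46.7 yr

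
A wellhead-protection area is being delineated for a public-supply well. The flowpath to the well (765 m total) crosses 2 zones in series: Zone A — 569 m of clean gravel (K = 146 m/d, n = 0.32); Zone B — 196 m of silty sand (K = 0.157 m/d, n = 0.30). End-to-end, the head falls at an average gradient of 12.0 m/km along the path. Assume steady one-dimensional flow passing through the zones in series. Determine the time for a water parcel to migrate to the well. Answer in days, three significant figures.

Continuity: the same q passes through each zone, so ΔH = q·Σ(L_j/K_j) — the zones act as resistances in series.
Σ(L/K) = 569/146 + 196/0.157 = 3.897 + 1248 = 1252 d
K_eq = L_total / Σ(L/K) = 765 / 1252 = 0.6109 m/d
q = K_eq · i = 0.6109 × 0.012 = 0.007330 m/d (same in every zone)
Zone A: v = q/n = 0.007330/0.32 = 0.02291 m/d → t_A = 569/0.02291 = 24840 d
Zone B: v = q/n = 0.007330/0.30 = 0.02443 m/d → t_B = 196/0.02443 = 8021 d
Total t = 24840 + 8021 = 32860 d

32900 days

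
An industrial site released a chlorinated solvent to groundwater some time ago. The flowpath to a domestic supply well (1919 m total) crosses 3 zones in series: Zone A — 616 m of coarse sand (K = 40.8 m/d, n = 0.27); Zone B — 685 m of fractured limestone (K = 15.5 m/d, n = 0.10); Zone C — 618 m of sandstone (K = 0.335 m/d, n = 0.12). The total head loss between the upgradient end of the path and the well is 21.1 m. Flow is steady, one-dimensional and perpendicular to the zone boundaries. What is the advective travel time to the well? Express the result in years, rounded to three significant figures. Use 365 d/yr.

76.4 years

Steady 1-D flow in series ⇒ the Darcy flux q is identical in every zone and the zone head losses add (resistances L/K in series).
Σ(L/K) = 616/40.8 + 685/15.5 + 618/0.335 = 15.10 + 44.19 + 1845 = 1904 d
q = ΔH / Σ(L/K) = 21.1 / 1904 = 0.01108 m/d (same in every zone)
Zone A: v = q/n = 0.01108/0.27 = 0.04104 m/d → t_A = 616/0.04104 = 15010 d
Zone B: v = q/n = 0.01108/0.10 = 0.1108 m/d → t_B = 685/0.1108 = 6181 d
Zone C: v = q/n = 0.01108/0.12 = 0.09235 m/d → t_C = 618/0.09235 = 6692 d
Total t = 15010 + 6181 + 6692 = 27880 d
   = 27880 / 365 = 76.4 yr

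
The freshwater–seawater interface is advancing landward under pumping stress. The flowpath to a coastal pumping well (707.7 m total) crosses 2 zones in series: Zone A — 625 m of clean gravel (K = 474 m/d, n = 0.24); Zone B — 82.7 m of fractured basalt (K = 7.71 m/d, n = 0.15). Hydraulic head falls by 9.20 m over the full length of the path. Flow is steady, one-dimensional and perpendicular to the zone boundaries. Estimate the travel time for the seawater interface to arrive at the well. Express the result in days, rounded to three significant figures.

213 days

Steady 1-D flow in series ⇒ the Darcy flux q is identical in every zone and the zone head losses add (resistances L/K in series).
Σ(L/K) = 625/474 + 82.7/7.71 = 1.319 + 10.73 = 12.04 d
q = ΔH / Σ(L/K) = 9.20 / 12.04 = 0.7638 m/d (same in every zone)
Zone A: v = q/n = 0.7638/0.24 = 3.183 m/d → t_A = 625/3.183 = 196.4 d
Zone B: v = q/n = 0.7638/0.15 = 5.092 m/d → t_B = 82.7/5.092 = 16.24 d
Total t = 196.4 + 16.24 = 212.6 d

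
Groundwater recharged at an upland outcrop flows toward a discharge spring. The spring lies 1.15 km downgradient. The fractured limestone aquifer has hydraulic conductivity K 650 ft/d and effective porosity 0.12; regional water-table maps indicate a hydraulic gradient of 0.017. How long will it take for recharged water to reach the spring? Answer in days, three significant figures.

K = 650 ft/d × 0.3048 = 198.1 m/d
q = Ki = 198.1 × 0.017 = 3.368 m/d
v_s = q/n_e = 3.368/0.12 = 28.07 m/d
L = 1.15 km = 1150 m
t = L / v = 1150 / 28.07 = 40.97 d

41.0 days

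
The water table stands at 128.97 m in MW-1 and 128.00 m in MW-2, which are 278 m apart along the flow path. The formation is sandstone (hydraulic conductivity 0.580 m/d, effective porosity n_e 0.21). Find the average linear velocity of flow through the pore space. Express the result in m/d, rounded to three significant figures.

0.00964 m/d

Hydraulic gradient i = (128.97 − 128.00) / 278 = 0.97 / 278 = 0.003489
Specific discharge q = 0.580 × 0.003489 = 0.002024 m/d
v = Ki/n = 0.580·0.003489/0.21 = 0.009637 m/d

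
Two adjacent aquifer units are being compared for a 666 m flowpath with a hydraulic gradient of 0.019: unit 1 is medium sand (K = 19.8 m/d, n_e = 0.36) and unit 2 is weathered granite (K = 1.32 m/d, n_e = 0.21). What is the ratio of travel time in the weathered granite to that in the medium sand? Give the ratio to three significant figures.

8.75

Unit 1 (medium sand): v = 19.8×0.019/0.36 = 1.045 m/d, t = 666/1.045 = 637.3 d
Unit 2 (weathered granite): v = 1.32×0.019/0.21 = 0.1194 m/d, t = 666/0.1194 = 5577 d
t(weathered granite) / t(medium sand) = 5577/637.3 = 8.75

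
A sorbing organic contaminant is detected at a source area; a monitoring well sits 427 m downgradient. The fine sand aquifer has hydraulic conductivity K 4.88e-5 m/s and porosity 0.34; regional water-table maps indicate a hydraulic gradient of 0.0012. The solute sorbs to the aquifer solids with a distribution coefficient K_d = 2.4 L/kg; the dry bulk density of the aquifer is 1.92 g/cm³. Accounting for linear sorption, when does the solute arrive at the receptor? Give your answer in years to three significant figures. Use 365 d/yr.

K = 4.88e-5 m/s × 86400 s/d = 4.216 m/d
Darcy flux q = K·i = 4.216 × 0.0012 = 0.005060 m/d
v = Ki/n = 4.216·0.0012/0.34 = 0.01488 m/d
Retardation R = 1 + ρ_b·K_d/n = 1 + 1.92×2.4/0.34 = 14.55
Contaminant velocity v_c = v/R = 0.01488/14.55 = 0.001023 m/d
t = L/v_c = 427/0.001023 = 417600 d
   = 417600/365 = 1140 yr

1140 years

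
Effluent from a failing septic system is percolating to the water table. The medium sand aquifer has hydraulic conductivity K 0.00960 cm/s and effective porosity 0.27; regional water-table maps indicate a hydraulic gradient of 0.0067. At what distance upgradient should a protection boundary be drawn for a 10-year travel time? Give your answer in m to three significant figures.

K = 0.00960 cm/s × 864 = 8.294 m/d
Specific discharge q = 8.294 × 0.0067 = 0.05557 m/d
Average linear velocity = 0.05557 / 0.27 = 0.2058 m/d
T = 10 yr × 365 = 3650 d
L = v × T = 0.2058 × 3650 = 751.3 m

751 m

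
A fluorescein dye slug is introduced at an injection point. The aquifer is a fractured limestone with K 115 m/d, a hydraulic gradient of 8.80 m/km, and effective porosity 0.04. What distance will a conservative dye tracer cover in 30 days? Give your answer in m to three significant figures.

759 m

Darcy flux q = K·i = 115 × 0.0088 = 1.012 m/d
v_s = q/n_e = 1.012/0.04 = 25.30 m/d
L = v × T = 25.30 × 30 = 759.0 m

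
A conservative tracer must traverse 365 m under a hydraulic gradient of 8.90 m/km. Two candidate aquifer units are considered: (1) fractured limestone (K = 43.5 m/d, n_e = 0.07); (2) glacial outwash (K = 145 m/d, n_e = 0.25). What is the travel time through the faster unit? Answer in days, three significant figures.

Unit 1 (fractured limestone): v = 43.5×0.0089/0.07 = 5.531 m/d, t = 365/5.531 = 66.00 d
Unit 2 (glacial outwash): v = 145×0.0089/0.25 = 5.162 m/d, t = 365/5.162 = 70.71 d
Faster unit: t = 66.0 d

66.0 days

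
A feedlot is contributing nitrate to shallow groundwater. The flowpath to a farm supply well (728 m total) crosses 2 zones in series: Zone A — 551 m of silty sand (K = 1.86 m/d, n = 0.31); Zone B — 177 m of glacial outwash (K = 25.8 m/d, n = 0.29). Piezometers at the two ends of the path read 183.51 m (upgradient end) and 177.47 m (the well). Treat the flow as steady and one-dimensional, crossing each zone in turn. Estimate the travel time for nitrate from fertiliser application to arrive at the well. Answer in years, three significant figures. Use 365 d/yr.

30.5 years

Total head drop ΔH = 183.51 − 177.47 = 6.04 m
Continuity: the same q passes through each zone, so ΔH = q·Σ(L_j/K_j) — the zones act as resistances in series.
Σ(L/K) = 551/1.86 + 177/25.8 = 296.2 + 6.860 = 303.1 d
q = ΔH / Σ(L/K) = 6.04 / 303.1 = 0.01993 m/d (same in every zone)
Zone A: v = q/n = 0.01993/0.31 = 0.06428 m/d → t_A = 551/0.06428 = 8572 d
Zone B: v = q/n = 0.01993/0.29 = 0.06872 m/d → t_B = 177/0.06872 = 2576 d
Total t = 8572 + 2576 = 11150 d
   = 11150 / 365 = 30.5 yr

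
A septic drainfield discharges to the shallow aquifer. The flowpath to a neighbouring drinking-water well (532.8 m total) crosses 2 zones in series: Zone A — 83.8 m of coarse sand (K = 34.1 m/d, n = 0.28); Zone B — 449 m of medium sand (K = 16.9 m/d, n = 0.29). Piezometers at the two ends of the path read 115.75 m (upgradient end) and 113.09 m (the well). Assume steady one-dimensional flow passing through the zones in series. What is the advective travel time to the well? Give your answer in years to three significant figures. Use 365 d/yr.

Total head drop ΔH = 115.75 − 113.09 = 2.66 m
Steady 1-D flow in series ⇒ the Darcy flux q is identical in every zone and the zone head losses add (resistances L/K in series).
Σ(L/K) = 83.8/34.1 + 449/16.9 = 2.457 + 26.57 = 29.03 d
q = ΔH / Σ(L/K) = 2.66 / 29.03 = 0.09164 m/d (same in every zone)
Zone A: v = q/n = 0.09164/0.28 = 0.3273 m/d → t_A = 83.8/0.3273 = 256.0 d
Zone B: v = q/n = 0.09164/0.29 = 0.3160 m/d → t_B = 449/0.3160 = 1421 d
Total t = 256.0 + 1421 = 1677 d
   = 1677 / 365 = 4.59 yr

4.59 years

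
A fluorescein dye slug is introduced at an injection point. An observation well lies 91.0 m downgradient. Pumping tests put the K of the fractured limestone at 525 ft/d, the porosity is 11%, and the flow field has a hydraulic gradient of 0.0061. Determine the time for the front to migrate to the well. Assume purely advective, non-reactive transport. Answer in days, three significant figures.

K = 525 ft/d × 0.3048 = 160.0 m/d
Specific discharge q = 160.0 × 0.0061 = 0.9761 m/d
v = Ki/n = 160.0·0.0061/0.11 = 8.874 m/d
t = L / v = 91.0 / 8.874 = 10.25 d

10.3 days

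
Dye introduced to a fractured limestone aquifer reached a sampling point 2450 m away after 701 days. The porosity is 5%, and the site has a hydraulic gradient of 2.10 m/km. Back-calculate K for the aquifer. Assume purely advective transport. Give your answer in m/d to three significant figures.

83.2 m/d

v = L / t = 2450 / 701 = 3.495 m/d
K = v · n / i = 3.495 × 0.05 / 0.0021 = 83.2 m/d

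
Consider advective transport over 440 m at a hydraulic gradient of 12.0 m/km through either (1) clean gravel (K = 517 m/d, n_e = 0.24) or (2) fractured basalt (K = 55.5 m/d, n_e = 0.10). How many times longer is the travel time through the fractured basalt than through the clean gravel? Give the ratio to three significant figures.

Unit 1 (clean gravel): v = 517×0.012/0.24 = 25.85 m/d, t = 440/25.85 = 17.02 d
Unit 2 (fractured basalt): v = 55.5×0.012/0.10 = 6.660 m/d, t = 440/6.660 = 66.07 d
t(fractured basalt) / t(clean gravel) = 66.07/17.02 = 3.88

3.88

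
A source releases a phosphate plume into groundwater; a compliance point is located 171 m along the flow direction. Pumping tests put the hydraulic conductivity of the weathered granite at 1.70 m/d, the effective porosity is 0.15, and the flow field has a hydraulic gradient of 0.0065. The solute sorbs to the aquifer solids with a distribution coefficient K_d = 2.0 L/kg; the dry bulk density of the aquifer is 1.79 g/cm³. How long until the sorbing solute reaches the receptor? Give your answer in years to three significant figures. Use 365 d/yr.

158 years

q = Ki = 1.70 × 0.0065 = 0.01105 m/d
v = Ki/n = 1.70·0.0065/0.15 = 0.07367 m/d
Retardation R = 1 + ρ_b·K_d/n = 1 + 1.79×2.0/0.15 = 24.87
Contaminant velocity v_c = v/R = 0.07367/24.87 = 0.002962 m/d
t = L/v_c = 171/0.002962 = 57720 d
   = 57720/365 = 158 yr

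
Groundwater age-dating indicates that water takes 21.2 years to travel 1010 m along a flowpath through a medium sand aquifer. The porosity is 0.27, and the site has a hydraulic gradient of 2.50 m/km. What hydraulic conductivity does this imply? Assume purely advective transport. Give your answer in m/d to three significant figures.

t = 21.2 years = 7738 d
v = L / t = 1010 / 7738 = 0.1305 m/d
K = v · n / i = 0.1305 × 0.27 / 0.0025 = 14.1 m/d

14.1 m/d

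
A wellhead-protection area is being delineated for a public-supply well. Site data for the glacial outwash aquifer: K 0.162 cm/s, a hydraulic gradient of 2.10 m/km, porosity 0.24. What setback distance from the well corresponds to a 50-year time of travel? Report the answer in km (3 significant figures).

22.4 km

K = 0.162 cm/s × 864 = 140.0 m/d
Specific discharge q = 140.0 × 0.0021 = 0.2939 m/d
Average linear velocity = 0.2939 / 0.24 = 1.225 m/d
T = 50 yr × 365 = 18250 d
L = v × T = 1.225 × 18250 = 22350 m
   = 22.4 km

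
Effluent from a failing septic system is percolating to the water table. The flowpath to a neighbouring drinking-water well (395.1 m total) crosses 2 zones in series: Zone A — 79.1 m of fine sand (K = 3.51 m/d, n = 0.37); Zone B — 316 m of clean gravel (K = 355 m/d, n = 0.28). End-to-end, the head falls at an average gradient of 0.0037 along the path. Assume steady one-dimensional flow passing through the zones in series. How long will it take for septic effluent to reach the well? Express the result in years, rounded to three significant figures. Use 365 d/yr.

For zones in series the flux q is common to all zones; the equivalent conductivity is the harmonic (thickness-weighted) mean, K_eq = L_total / Σ(L_j/K_j).
Σ(L/K) = 79.1/3.51 + 316/355 = 22.54 + 0.8901 = 23.43 d
K_eq = L_total / Σ(L/K) = 395.1 / 23.43 = 16.87 m/d
q = K_eq · i = 16.87 × 0.0037 = 0.06240 m/d (same in every zone)
Zone A: v = q/n = 0.06240/0.37 = 0.1687 m/d → t_A = 79.1/0.1687 = 469.0 d
Zone B: v = q/n = 0.06240/0.28 = 0.2229 m/d → t_B = 316/0.2229 = 1418 d
Total t = 469.0 + 1418 = 1887 d
   = 1887 / 365 = 5.17 yr

5.17 years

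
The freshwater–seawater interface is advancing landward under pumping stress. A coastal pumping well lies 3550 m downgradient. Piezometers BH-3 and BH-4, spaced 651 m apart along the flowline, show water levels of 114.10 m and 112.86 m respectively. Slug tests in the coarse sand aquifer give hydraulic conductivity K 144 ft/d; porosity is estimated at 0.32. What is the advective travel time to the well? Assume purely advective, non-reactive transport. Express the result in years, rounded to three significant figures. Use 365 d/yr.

Hydraulic gradient i = (114.10 − 112.86) / 651 = 1.24 / 651 = 0.001905
K = 144 ft/d × 0.3048 = 43.89 m/d
q = Ki = 43.89 × 0.001905 = 0.08360 m/d
v = Ki/n = 43.89·0.001905/0.32 = 0.2613 m/d
t = L / v = 3550 / 0.2613 = 13590 d
   = 13590 / 365 = 37.2 yr

37.2 years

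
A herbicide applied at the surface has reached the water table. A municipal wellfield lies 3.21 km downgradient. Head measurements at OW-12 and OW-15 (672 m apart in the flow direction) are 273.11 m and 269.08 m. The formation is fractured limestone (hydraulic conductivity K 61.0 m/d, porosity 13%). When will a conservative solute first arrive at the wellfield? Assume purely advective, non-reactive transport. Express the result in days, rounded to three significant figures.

Hydraulic gradient i = (273.11 − 269.08) / 672 = 4.03 / 672 = 0.005997
q = Ki = 61.0 × 0.005997 = 0.3658 m/d
Average linear velocity = 0.3658 / 0.13 = 2.814 m/d
L = 3.21 km = 3210 m
t = L / v = 3210 / 2.814 = 1141 d

1140 days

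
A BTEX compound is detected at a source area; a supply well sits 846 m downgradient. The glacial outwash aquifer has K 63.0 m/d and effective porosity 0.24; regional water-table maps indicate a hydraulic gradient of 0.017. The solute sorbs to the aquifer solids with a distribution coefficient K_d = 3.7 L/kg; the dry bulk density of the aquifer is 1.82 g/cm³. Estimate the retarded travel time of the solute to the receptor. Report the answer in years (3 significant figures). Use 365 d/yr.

q = Ki = 63.0 × 0.017 = 1.071 m/d
Seepage velocity v = q / n = 1.071 / 0.24 = 4.463 m/d
Retardation R = 1 + ρ_b·K_d/n = 1 + 1.82×3.7/0.24 = 29.06
Contaminant velocity v_c = v/R = 4.463/29.06 = 0.1536 m/d
t = L/v_c = 846/0.1536 = 5509 d
   = 5509/365 = 15.1 yr

15.1 years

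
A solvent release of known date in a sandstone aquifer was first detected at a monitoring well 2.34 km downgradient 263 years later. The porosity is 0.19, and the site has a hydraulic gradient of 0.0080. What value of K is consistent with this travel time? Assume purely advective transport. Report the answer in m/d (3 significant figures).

t = 263 years = 96000 d
L = 2.34 km = 2340 m
v = L / t = 2340 / 96000 = 0.02438 m/d
K = v · n / i = 0.02438 × 0.19 / 0.0080 = 0.579 m/d

0.579 m/d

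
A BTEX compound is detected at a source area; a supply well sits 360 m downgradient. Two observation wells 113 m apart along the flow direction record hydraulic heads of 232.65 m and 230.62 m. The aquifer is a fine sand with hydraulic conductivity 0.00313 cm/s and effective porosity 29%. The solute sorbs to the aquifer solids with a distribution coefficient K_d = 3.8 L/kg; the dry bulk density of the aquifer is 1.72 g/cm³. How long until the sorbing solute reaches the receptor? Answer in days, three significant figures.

Hydraulic gradient i = (232.65 − 230.62) / 113 = 2.03 / 113 = 0.01796
K = 0.00313 cm/s × 864 = 2.704 m/d
q = Ki = 2.704 × 0.01796 = 0.04858 m/d
Average linear velocity = 0.04858 / 0.29 = 0.1675 m/d
Retardation R = 1 + ρ_b·K_d/n = 1 + 1.72×3.8/0.29 = 23.54
Contaminant velocity v_c = v/R = 0.1675/23.54 = 0.007117 m/d
t = L/v_c = 360/0.007117 = 50580 d

50600 days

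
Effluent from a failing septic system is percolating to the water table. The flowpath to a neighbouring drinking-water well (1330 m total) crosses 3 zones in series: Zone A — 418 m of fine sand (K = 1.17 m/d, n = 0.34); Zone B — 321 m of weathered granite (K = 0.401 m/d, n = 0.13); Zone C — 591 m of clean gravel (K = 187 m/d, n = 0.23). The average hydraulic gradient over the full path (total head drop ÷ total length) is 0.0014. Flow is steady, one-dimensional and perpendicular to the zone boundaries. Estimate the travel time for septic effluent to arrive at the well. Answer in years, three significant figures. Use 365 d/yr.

Steady 1-D flow in series ⇒ the Darcy flux q is identical in every zone and the zone head losses add (resistances L/K in series).
Σ(L/K) = 418/1.17 + 321/0.401 + 591/187 = 357.3 + 800.5 + 3.160 = 1161 d
K_eq = L_total / Σ(L/K) = 1330 / 1161 = 1.146 m/d
q = K_eq · i = 1.146 × 0.0014 = 0.001604 m/d (same in every zone)
Zone A: v = q/n = 0.001604/0.34 = 0.004717 m/d → t_A = 418/0.004717 = 88610 d
Zone B: v = q/n = 0.001604/0.13 = 0.01234 m/d → t_B = 321/0.01234 = 26020 d
Zone C: v = q/n = 0.001604/0.23 = 0.006973 m/d → t_C = 591/0.006973 = 84750 d
Total t = 88610 + 26020 + 84750 = 199400 d
   = 199400 / 365 = 546 yr

546 years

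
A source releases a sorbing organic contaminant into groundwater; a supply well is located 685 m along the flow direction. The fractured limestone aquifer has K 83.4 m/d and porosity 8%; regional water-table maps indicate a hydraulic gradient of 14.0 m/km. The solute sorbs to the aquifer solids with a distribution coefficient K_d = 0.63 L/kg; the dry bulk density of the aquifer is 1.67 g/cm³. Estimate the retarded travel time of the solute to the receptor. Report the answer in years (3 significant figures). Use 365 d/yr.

1.82 years

Specific discharge q = 83.4 × 0.014 = 1.168 m/d
v_s = q/n_e = 1.168/0.08 = 14.60 m/d
Retardation R = 1 + ρ_b·K_d/n = 1 + 1.67×0.63/0.08 = 14.15
Contaminant velocity v_c = v/R = 14.60/14.15 = 1.031 m/d
t = L/v_c = 685/1.031 = 664.2 d
   = 664.2/365 = 1.82 yr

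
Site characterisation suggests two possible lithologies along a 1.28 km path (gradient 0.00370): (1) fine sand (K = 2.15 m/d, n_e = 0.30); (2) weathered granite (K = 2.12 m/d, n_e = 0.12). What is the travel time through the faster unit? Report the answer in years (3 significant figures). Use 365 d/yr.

53.6 years

Unit 1 (fine sand): v = 2.15×0.0037/0.30 = 0.02652 m/d, t = 1280/0.02652 = 48270 d
Unit 2 (weathered granite): v = 2.12×0.0037/0.12 = 0.06537 m/d, t = 1280/0.06537 = 19580 d
Faster: 19580 d / 365 = 53.6 yr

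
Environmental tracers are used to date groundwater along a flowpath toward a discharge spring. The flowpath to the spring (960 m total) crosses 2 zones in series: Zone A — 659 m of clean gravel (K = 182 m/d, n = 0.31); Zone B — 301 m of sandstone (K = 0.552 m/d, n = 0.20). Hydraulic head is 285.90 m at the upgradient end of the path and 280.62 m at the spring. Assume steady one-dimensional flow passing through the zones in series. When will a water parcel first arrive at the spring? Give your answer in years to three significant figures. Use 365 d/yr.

Total head drop ΔH = 285.90 − 280.62 = 5.28 m
Steady 1-D flow in series ⇒ the Darcy flux q is identical in every zone and the zone head losses add (resistances L/K in series).
Σ(L/K) = 659/182 + 301/0.552 = 3.621 + 545.3 = 548.9 d
q = ΔH / Σ(L/K) = 5.28 / 548.9 = 0.009619 m/d (same in every zone)
Zone A: v = q/n = 0.009619/0.31 = 0.03103 m/d → t_A = 659/0.03103 = 21240 d
Zone B: v = q/n = 0.009619/0.20 = 0.04810 m/d → t_B = 301/0.04810 = 6258 d
Total t = 21240 + 6258 = 27500 d
   = 27500 / 365 = 75.3 yr

75.3 years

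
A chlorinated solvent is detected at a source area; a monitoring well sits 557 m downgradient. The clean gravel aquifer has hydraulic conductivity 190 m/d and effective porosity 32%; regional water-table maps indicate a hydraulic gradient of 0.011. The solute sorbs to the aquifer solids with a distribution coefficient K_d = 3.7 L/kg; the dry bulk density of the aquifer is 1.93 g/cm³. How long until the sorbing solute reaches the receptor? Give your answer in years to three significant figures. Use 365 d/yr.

5.45 years

Specific discharge q = 190 × 0.011 = 2.090 m/d
v = Ki/n = 190·0.011/0.32 = 6.531 m/d
Retardation R = 1 + ρ_b·K_d/n = 1 + 1.93×3.7/0.32 = 23.32
Contaminant velocity v_c = v/R = 6.531/23.32 = 0.2801 m/d
t = L/v_c = 557/0.2801 = 1988 d
   = 1988/365 = 5.45 yr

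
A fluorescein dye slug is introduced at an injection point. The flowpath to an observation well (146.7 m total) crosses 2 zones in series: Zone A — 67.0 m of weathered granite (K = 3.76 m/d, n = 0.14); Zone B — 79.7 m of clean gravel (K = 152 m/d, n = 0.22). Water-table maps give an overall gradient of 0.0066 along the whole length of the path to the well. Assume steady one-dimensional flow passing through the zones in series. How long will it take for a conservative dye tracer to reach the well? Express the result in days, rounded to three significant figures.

510 days

Steady 1-D flow in series ⇒ the Darcy flux q is identical in every zone and the zone head losses add (resistances L/K in series).
Σ(L/K) = 67.0/3.76 + 79.7/152 = 17.82 + 0.5243 = 18.34 d
K_eq = L_total / Σ(L/K) = 146.7 / 18.34 = 7.997 m/d
q = K_eq · i = 7.997 × 0.0066 = 0.05278 m/d (same in every zone)
Zone A: v = q/n = 0.05278/0.14 = 0.3770 m/d → t_A = 67.0/0.3770 = 177.7 d
Zone B: v = q/n = 0.05278/0.22 = 0.2399 m/d → t_B = 79.7/0.2399 = 332.2 d
Total t = 177.7 + 332.2 = 509.9 d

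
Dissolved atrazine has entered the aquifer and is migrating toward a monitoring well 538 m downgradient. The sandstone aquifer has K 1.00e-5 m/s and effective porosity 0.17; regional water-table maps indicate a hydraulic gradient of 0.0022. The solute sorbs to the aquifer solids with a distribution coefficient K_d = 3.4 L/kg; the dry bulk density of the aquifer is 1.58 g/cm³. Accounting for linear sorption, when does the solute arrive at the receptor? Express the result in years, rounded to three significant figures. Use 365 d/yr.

K = 1.00e-5 m/s × 86400 s/d = 0.8640 m/d
Specific discharge q = 0.8640 × 0.0022 = 0.001901 m/d
v = Ki/n = 0.8640·0.0022/0.17 = 0.01118 m/d
Retardation R = 1 + ρ_b·K_d/n = 1 + 1.58×3.4/0.17 = 32.60
Contaminant velocity v_c = v/R = 0.01118/32.60 = 3.430e-4 m/d
t = L/v_c = 538/3.430e-4 = 1.569e6 d
   = 1.569e6/365 = 4300 yr

4300 years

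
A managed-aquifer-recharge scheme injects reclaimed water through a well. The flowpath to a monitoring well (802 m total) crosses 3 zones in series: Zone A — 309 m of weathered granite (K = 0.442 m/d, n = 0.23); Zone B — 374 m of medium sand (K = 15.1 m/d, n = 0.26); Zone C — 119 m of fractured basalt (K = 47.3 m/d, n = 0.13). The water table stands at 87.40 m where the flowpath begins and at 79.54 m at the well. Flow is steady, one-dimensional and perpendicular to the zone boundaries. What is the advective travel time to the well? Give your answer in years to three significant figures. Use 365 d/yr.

Total head drop ΔH = 87.40 − 79.54 = 7.86 m
Steady 1-D flow in series ⇒ the Darcy flux q is identical in every zone and the zone head losses add (resistances L/K in series).
Σ(L/K) = 309/0.442 + 374/15.1 + 119/47.3 = 699.1 + 24.77 + 2.516 = 726.4 d
q = ΔH / Σ(L/K) = 7.86 / 726.4 = 0.01082 m/d (same in every zone)
Zone A: v = q/n = 0.01082/0.23 = 0.04705 m/d → t_A = 309/0.04705 = 6568 d
Zone B: v = q/n = 0.01082/0.26 = 0.04162 m/d → t_B = 374/0.04162 = 8986 d
Zone C: v = q/n = 0.01082/0.13 = 0.08324 m/d → t_C = 119/0.08324 = 1430 d
Total t = 6568 + 8986 + 1430 = 16980 d
   = 16980 / 365 = 46.5 yr

46.5 years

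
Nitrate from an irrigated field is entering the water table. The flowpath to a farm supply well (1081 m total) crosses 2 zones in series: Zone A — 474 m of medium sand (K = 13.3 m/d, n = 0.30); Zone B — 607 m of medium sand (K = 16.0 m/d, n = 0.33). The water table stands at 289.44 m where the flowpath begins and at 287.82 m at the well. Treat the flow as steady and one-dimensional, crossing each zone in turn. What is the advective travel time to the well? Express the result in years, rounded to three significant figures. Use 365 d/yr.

Total head drop ΔH = 289.44 − 287.82 = 1.62 m
Steady 1-D flow in series ⇒ the Darcy flux q is identical in every zone and the zone head losses add (resistances L/K in series).
Σ(L/K) = 474/13.3 + 607/16.0 = 35.64 + 37.94 = 73.58 d
q = ΔH / Σ(L/K) = 1.62 / 73.58 = 0.02202 m/d (same in every zone)
Zone A: v = q/n = 0.02202/0.30 = 0.07339 m/d → t_A = 474/0.07339 = 6458 d
Zone B: v = q/n = 0.02202/0.33 = 0.06672 m/d → t_B = 607/0.06672 = 9098 d
Total t = 6458 + 9098 = 15560 d
   = 15560 / 365 = 42.6 yr

42.6 years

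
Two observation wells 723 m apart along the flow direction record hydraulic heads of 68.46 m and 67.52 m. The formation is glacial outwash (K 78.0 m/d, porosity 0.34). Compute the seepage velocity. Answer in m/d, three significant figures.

Hydraulic gradient i = (68.46 − 67.52) / 723 = 0.94 / 723 = 0.001300
Specific discharge q = 78.0 × 0.001300 = 0.1014 m/d
v_s = q/n_e = 0.1014/0.34 = 0.2983 m/d

0.298 m/d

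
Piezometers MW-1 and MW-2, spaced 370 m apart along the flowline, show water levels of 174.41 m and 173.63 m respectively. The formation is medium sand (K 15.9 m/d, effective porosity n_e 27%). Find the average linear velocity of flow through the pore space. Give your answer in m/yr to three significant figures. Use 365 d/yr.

Hydraulic gradient i = (174.41 − 173.63) / 370 = 0.78 / 370 = 0.002108
q = Ki = 15.9 × 0.002108 = 0.03352 m/d
Average linear velocity = 0.03352 / 0.27 = 0.1241 m/d
   = 0.1241 × 365 = 45.3 m/yr

45.3 m/yr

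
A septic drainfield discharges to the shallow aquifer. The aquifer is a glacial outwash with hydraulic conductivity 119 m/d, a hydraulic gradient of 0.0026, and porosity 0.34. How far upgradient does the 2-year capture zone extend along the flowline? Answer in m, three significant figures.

q = Ki = 119 × 0.0026 = 0.3094 m/d
v = Ki/n = 119·0.0026/0.34 = 0.9100 m/d
T = 2 yr × 365 = 730 d
L = v × T = 0.9100 × 730 = 664.3 m

664 m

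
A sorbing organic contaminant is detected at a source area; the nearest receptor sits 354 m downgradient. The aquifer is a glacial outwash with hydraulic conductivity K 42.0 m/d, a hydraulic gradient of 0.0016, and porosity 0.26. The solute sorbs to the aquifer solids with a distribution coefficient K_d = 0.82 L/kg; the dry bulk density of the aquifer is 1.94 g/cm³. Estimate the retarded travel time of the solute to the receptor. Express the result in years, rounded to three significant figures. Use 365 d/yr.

26.7 years

q = Ki = 42.0 × 0.0016 = 0.06720 m/d
v_s = q/n_e = 0.06720/0.26 = 0.2585 m/d
Retardation R = 1 + ρ_b·K_d/n = 1 + 1.94×0.82/0.26 = 7.118
Contaminant velocity v_c = v/R = 0.2585/7.118 = 0.03631 m/d
t = L/v_c = 354/0.03631 = 9750 d
   = 9750/365 = 26.7 yr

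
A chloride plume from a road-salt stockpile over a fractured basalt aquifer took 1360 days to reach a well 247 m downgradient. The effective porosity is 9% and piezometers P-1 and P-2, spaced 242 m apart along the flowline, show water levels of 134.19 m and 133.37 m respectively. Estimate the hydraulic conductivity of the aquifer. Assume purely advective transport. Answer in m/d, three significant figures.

4.82 m/d

Hydraulic gradient i = (134.19 − 133.37) / 242 = 0.82 / 242 = 0.003388
v = L / t = 247 / 1360 = 0.1816 m/d
K = v · n / i = 0.1816 × 0.09 / 0.003388 = 4.82 m/d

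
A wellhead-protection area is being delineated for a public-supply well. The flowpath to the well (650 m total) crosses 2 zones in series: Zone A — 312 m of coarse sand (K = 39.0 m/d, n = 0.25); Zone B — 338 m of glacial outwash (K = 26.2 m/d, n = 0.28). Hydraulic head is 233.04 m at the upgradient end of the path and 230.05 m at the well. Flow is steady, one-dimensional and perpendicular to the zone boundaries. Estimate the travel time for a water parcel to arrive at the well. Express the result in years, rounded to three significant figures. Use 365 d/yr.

3.31 years

Total head drop ΔH = 233.04 − 230.05 = 2.99 m
Steady 1-D flow in series ⇒ the Darcy flux q is identical in every zone and the zone head losses add (resistances L/K in series).
Σ(L/K) = 312/39.0 + 338/26.2 = 8.000 + 12.90 = 20.90 d
q = ΔH / Σ(L/K) = 2.99 / 20.90 = 0.1431 m/d (same in every zone)
Zone A: v = q/n = 0.1431/0.25 = 0.5722 m/d → t_A = 312/0.5722 = 545.2 d
Zone B: v = q/n = 0.1431/0.28 = 0.5109 m/d → t_B = 338/0.5109 = 661.6 d
Total t = 545.2 + 661.6 = 1207 d
   = 1207 / 365 = 3.31 yr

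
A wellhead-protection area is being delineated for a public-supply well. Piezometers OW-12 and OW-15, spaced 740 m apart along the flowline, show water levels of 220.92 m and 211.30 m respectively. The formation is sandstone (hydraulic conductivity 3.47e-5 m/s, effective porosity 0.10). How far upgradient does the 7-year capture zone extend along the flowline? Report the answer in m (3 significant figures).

Hydraulic gradient i = (220.92 − 211.30) / 740 = 9.62 / 740 = 0.01300
K = 3.47e-5 m/s × 86400 s/d = 2.998 m/d
Darcy flux q = K·i = 2.998 × 0.01300 = 0.03898 m/d
Seepage velocity v = q / n = 0.03898 / 0.10 = 0.3898 m/d
T = 7 yr × 365 = 2555 d
L = v × T = 0.3898 × 2555 = 995.8 m

996 m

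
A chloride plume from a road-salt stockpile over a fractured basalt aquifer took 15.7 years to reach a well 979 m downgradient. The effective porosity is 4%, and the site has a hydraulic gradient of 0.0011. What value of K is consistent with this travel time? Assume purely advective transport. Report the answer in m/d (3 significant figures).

6.21 m/d

t = 15.7 years = 5731 d
v = L / t = 979 / 5731 = 0.1708 m/d
K = v · n / i = 0.1708 × 0.04 / 0.0011 = 6.21 m/d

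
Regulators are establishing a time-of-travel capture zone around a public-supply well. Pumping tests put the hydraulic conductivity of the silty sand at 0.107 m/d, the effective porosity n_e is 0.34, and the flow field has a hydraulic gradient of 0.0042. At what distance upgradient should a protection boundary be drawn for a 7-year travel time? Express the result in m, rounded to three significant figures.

Darcy flux q = K·i = 0.107 × 0.0042 = 4.494e-4 m/d
Average linear velocity = 4.494e-4 / 0.34 = 0.001322 m/d
T = 7 yr × 365 = 2555 d
L = v × T = 0.001322 × 2555 = 3.377 m

3.38 m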